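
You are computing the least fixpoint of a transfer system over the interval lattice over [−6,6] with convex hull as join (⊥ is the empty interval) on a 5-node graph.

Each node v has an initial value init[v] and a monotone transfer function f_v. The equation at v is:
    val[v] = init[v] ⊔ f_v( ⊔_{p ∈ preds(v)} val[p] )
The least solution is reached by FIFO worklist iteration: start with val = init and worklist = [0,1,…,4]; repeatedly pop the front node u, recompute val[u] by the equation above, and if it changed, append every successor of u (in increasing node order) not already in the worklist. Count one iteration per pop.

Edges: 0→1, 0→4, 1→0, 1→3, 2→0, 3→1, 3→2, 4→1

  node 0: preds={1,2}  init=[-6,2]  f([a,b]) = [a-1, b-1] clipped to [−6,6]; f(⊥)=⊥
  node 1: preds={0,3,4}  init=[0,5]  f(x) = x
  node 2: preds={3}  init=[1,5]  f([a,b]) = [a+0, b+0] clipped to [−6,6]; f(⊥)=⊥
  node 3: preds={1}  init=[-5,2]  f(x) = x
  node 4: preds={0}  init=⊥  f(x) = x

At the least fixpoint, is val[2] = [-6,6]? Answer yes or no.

Worklist (9 pops):
  #1 pop 0: in=[0,5] → [-6,4] (was [-6,2]); enqueue []
  #2 pop 1: in=[-6,4] → [-6,5] (was [0,5]); enqueue [0]
  #3 pop 2: in=[-5,2] → [-5,5] (was [1,5]); enqueue []
  #4 pop 3: in=[-6,5] → [-6,5] (was [-5,2]); enqueue [1,2]
  #5 pop 4: in=[-6,4] → [-6,4] (was ⊥); enqueue []
  #6 pop 0: in=[-6,5] → [-6,4] (no change)
  #7 pop 1: in=[-6,5] → [-6,5] (no change)
  #8 pop 2: in=[-6,5] → [-6,5] (was [-5,5]); enqueue [0]
  #9 pop 0: in=[-6,5] → [-6,4] (no change)

Fixpoint:
  val[0] = [-6,4]
  val[1] = [-6,5]
  val[2] = [-6,5]
  val[3] = [-6,5]
  val[4] = [-6,4]

no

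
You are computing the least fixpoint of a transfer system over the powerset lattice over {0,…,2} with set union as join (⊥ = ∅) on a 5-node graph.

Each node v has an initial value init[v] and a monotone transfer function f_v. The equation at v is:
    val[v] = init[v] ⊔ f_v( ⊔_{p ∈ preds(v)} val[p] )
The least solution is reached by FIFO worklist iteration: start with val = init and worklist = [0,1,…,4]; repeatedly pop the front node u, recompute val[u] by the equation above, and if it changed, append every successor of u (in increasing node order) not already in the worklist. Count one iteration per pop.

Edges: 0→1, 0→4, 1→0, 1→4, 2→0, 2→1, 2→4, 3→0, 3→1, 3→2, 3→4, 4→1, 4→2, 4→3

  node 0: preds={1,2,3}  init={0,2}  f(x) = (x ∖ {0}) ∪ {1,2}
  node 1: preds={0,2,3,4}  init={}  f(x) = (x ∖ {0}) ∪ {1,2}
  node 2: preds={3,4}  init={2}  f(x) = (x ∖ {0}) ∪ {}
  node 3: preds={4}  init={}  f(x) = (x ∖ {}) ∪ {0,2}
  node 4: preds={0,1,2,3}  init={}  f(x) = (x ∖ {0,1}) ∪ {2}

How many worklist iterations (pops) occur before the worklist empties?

9

Worklist (9 pops):
  #1 pop 0: in={2} → {0,1,2} (was {0,2}); enqueue []
  #2 pop 1: in={0,1,2} → {1,2} (was {}); enqueue [0]
  #3 pop 2: in={} → {2} (no change)
  #4 pop 3: in={} → {0,2} (was {}); enqueue [1,2]
  #5 pop 4: in={0,1,2} → {2} (was {}); enqueue [3]
  #6 pop 0: in={0,1,2} → {0,1,2} (no change)
  #7 pop 1: in={0,1,2} → {1,2} (no change)
  #8 pop 2: in={0,2} → {2} (no change)
  #9 pop 3: in={2} → {0,2} (no change)

Fixpoint:
  val[0] = {0,1,2}
  val[1] = {1,2}
  val[2] = {2}
  val[3] = {0,2}
  val[4] = {2}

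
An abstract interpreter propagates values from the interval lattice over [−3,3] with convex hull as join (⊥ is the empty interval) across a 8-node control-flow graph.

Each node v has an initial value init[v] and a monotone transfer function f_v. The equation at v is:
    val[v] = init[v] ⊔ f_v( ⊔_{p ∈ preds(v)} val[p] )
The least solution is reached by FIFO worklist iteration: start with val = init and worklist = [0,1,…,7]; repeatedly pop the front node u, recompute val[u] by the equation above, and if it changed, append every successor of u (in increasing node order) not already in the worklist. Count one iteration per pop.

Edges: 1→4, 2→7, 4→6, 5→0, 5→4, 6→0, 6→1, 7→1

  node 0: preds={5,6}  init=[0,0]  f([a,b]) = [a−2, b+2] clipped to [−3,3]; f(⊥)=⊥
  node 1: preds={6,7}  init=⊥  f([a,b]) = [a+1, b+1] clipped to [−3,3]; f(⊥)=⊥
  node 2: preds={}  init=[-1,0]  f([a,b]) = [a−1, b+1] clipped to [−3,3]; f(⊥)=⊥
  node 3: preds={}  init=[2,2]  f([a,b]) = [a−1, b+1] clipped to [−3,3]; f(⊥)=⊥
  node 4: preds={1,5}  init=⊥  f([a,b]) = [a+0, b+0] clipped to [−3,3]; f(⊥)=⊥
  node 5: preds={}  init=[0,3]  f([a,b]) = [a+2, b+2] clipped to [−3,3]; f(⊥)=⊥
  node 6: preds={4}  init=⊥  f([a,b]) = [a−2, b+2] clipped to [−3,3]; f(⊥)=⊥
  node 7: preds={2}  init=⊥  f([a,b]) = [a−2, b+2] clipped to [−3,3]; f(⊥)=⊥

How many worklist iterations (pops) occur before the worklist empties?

Iteration log — 14 steps:
  step 1. node 0  ⊔preds=[0,3]  new=[-2,3]  old=[0,0]  +wl: 
  step 2. node 1  ⊔preds=⊥  new=⊥  stable
  step 3. node 2  ⊔preds=⊥  new=[-1,0]  stable
  step 4. node 3  ⊔preds=⊥  new=[2,2]  stable
  step 5. node 4  ⊔preds=[0,3]  new=[0,3]  old=⊥  +wl: 
  step 6. node 5  ⊔preds=⊥  new=[0,3]  stable
  step 7. node 6  ⊔preds=[0,3]  new=[-2,3]  old=⊥  +wl: 0,1
  step 8. node 7  ⊔preds=[-1,0]  new=[-3,2]  old=⊥  +wl: 
  step 9. node 0  ⊔preds=[-2,3]  new=[-3,3]  old=[-2,3]  +wl: 
  step 10. node 1  ⊔preds=[-3,3]  new=[-2,3]  old=⊥  +wl: 4
  step 11. node 4  ⊔preds=[-2,3]  new=[-2,3]  old=[0,3]  +wl: 6
  step 12. node 6  ⊔preds=[-2,3]  new=[-3,3]  old=[-2,3]  +wl: 0,1
  step 13. node 0  ⊔preds=[-3,3]  new=[-3,3]  stable
  step 14. node 1  ⊔preds=[-3,3]  new=[-2,3]  stable

Least fixpoint reached:
  node 0: [-3,3]
  node 1: [-2,3]
  node 2: [-1,0]
  node 3: [2,2]
  node 4: [-2,3]
  node 5: [0,3]
  node 6: [-3,3]
  node 7: [-3,2]

14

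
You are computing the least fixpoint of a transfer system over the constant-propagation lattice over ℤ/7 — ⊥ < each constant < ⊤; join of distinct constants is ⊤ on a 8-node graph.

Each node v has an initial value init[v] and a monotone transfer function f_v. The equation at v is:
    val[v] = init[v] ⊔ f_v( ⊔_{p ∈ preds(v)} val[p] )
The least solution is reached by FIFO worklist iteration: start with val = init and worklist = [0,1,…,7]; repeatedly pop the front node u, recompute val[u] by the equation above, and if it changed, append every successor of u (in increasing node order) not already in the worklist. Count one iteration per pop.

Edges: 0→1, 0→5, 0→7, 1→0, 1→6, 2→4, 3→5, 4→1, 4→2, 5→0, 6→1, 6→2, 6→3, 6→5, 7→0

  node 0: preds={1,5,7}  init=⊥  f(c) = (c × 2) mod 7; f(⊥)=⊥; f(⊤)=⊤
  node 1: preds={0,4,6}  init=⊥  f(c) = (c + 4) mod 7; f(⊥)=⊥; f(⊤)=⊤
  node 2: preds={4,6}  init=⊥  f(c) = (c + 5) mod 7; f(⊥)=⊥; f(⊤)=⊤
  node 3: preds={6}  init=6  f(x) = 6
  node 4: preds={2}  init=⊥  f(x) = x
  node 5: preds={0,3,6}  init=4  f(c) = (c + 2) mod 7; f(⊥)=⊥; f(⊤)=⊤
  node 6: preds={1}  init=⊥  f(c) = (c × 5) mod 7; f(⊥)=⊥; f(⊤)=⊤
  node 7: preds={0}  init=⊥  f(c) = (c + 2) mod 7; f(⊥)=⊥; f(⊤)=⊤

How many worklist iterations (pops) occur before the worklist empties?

24

Worklist (24 pops):
  #1 pop 0: in=4 → 1 (was ⊥); enqueue []
  #2 pop 1: in=1 → 5 (was ⊥); enqueue [0]
  #3 pop 2: in=⊥ → ⊥ (no change)
  #4 pop 3: in=⊥ → 6 (no change)
  #5 pop 4: in=⊥ → ⊥ (no change)
  #6 pop 5: in=⊤ → ⊤ (was 4); enqueue []
  #7 pop 6: in=5 → 4 (was ⊥); enqueue [1,2,3,5]
  #8 pop 7: in=1 → 3 (was ⊥); enqueue []
  #9 pop 0: in=⊤ → ⊤ (was 1); enqueue [7]
  #10 pop 1: in=⊤ → ⊤ (was 5); enqueue [0,6]
  #11 pop 2: in=4 → 2 (was ⊥); enqueue [4]
  #12 pop 3: in=4 → 6 (no change)
  #13 pop 5: in=⊤ → ⊤ (no change)
  #14 pop 7: in=⊤ → ⊤ (was 3); enqueue []
  #15 pop 0: in=⊤ → ⊤ (no change)
  #16 pop 6: in=⊤ → ⊤ (was 4); enqueue [1,2,3,5]
  #17 pop 4: in=2 → 2 (was ⊥); enqueue []
  #18 pop 1: in=⊤ → ⊤ (no change)
  #19 pop 2: in=⊤ → ⊤ (was 2); enqueue [4]
  #20 pop 3: in=⊤ → 6 (no change)
  #21 pop 5: in=⊤ → ⊤ (no change)
  #22 pop 4: in=⊤ → ⊤ (was 2); enqueue [1,2]
  #23 pop 1: in=⊤ → ⊤ (no change)
  #24 pop 2: in=⊤ → ⊤ (no change)

Fixpoint:
  val[0] = ⊤
  val[1] = ⊤
  val[2] = ⊤
  val[3] = 6
  val[4] = ⊤
  val[5] = ⊤
  val[6] = ⊤
  val[7] = ⊤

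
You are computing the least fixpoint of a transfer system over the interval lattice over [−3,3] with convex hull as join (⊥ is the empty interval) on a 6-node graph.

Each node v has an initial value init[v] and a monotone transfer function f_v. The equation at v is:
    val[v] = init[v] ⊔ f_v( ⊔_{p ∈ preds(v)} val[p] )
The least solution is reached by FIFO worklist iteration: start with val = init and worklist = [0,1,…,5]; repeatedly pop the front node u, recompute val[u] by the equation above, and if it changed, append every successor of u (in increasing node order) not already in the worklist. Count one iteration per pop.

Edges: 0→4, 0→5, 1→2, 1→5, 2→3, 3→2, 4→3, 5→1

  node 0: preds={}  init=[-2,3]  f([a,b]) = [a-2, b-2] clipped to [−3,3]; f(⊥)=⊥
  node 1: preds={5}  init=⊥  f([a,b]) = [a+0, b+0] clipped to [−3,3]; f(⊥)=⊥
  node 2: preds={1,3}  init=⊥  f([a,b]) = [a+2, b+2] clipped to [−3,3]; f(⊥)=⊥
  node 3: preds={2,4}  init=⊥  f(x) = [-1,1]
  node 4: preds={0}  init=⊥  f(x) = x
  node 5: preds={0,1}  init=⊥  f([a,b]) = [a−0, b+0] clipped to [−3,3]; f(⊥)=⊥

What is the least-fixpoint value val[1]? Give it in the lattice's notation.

[-2,3]

Worklist (12 pops):
  #1 pop 0: in=⊥ → [-2,3] (no change)
  #2 pop 1: in=⊥ → ⊥ (no change)
  #3 pop 2: in=⊥ → ⊥ (no change)
  #4 pop 3: in=⊥ → [-1,1] (was ⊥); enqueue [2]
  #5 pop 4: in=[-2,3] → [-2,3] (was ⊥); enqueue [3]
  #6 pop 5: in=[-2,3] → [-2,3] (was ⊥); enqueue [1]
  #7 pop 2: in=[-1,1] → [1,3] (was ⊥); enqueue []
  #8 pop 3: in=[-2,3] → [-1,1] (no change)
  #9 pop 1: in=[-2,3] → [-2,3] (was ⊥); enqueue [2,5]
  #10 pop 2: in=[-2,3] → [0,3] (was [1,3]); enqueue [3]
  #11 pop 5: in=[-2,3] → [-2,3] (no change)
  #12 pop 3: in=[-2,3] → [-1,1] (no change)

Fixpoint:
  val[0] = [-2,3]
  val[1] = [-2,3]
  val[2] = [0,3]
  val[3] = [-1,1]
  val[4] = [-2,3]
  val[5] = [-2,3]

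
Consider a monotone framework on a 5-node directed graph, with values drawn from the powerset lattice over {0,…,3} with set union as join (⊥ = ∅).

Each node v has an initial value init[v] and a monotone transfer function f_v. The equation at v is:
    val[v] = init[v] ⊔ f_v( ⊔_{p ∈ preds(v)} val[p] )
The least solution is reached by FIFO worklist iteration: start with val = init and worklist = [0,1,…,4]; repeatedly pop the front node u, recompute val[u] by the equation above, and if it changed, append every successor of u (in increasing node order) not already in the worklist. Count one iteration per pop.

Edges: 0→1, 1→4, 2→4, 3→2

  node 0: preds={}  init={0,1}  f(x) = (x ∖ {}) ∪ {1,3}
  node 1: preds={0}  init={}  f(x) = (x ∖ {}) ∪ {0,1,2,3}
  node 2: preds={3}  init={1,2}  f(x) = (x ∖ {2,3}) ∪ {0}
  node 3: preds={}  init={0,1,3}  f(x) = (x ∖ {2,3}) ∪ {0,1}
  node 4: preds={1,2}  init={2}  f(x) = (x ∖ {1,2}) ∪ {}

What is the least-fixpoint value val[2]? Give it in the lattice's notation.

Worklist (5 pops):
  #1 pop 0: in={} → {0,1,3} (was {0,1}); enqueue []
  #2 pop 1: in={0,1,3} → {0,1,2,3} (was {}); enqueue []
  #3 pop 2: in={0,1,3} → {0,1,2} (was {1,2}); enqueue []
  #4 pop 3: in={} → {0,1,3} (no change)
  #5 pop 4: in={0,1,2,3} → {0,2,3} (was {2}); enqueue []

Fixpoint:
  val[0] = {0,1,3}
  val[1] = {0,1,2,3}
  val[2] = {0,1,2}
  val[3] = {0,1,3}
  val[4] = {0,2,3}

{0,1,2}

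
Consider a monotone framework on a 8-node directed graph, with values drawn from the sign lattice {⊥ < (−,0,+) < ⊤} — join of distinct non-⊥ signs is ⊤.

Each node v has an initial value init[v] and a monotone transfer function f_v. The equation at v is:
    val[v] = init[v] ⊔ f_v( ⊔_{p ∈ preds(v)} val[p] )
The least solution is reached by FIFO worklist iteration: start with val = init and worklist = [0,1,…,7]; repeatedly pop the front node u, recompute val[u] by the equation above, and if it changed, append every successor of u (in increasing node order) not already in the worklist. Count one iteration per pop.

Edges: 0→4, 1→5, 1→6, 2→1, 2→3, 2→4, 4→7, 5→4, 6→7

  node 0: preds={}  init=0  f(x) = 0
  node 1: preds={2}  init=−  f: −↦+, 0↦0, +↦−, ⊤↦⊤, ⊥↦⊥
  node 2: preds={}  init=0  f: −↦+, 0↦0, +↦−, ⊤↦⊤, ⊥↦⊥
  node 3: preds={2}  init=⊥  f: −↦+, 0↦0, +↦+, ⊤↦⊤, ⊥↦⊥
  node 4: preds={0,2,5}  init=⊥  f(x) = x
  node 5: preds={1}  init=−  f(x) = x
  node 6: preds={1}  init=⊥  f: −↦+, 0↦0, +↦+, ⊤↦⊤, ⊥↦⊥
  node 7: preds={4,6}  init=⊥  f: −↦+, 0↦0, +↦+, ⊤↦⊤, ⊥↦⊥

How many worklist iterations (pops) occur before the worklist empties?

9

Iteration log — 9 steps:
  step 1. node 0  ⊔preds=⊥  new=0  stable
  step 2. node 1  ⊔preds=0  new=⊤  old=−  +wl: 
  step 3. node 2  ⊔preds=⊥  new=0  stable
  step 4. node 3  ⊔preds=0  new=0  old=⊥  +wl: 
  step 5. node 4  ⊔preds=⊤  new=⊤  old=⊥  +wl: 
  step 6. node 5  ⊔preds=⊤  new=⊤  old=−  +wl: 4
  step 7. node 6  ⊔preds=⊤  new=⊤  old=⊥  +wl: 
  step 8. node 7  ⊔preds=⊤  new=⊤  old=⊥  +wl: 
  step 9. node 4  ⊔preds=⊤  new=⊤  stable

Least fixpoint reached:
  node 0: 0
  node 1: ⊤
  node 2: 0
  node 3: 0
  node 4: ⊤
  node 5: ⊤
  node 6: ⊤
  node 7: ⊤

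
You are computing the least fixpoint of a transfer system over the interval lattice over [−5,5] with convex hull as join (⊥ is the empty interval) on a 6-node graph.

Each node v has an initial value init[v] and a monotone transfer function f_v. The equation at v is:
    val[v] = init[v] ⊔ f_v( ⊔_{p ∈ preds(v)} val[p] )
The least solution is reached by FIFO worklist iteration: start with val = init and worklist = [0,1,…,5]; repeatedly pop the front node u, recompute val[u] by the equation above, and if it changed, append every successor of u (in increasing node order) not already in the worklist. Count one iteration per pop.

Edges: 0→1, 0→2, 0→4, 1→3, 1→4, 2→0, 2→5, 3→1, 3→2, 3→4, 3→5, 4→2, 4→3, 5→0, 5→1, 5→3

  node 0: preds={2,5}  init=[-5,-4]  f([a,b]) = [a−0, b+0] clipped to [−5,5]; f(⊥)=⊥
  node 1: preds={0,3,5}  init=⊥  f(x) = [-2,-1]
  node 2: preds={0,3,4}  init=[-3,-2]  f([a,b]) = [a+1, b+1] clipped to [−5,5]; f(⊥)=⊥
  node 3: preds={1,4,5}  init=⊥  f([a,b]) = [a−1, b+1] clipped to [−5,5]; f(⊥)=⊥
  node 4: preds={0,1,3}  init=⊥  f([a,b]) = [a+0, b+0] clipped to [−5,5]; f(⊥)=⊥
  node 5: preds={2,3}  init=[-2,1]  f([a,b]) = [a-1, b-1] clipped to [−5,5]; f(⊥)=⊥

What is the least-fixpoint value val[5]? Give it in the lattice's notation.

Iteration log — 30 steps:
  step 1. node 0  ⊔preds=[-3,1]  new=[-5,1]  old=[-5,-4]  +wl: 
  step 2. node 1  ⊔preds=[-5,1]  new=[-2,-1]  old=⊥  +wl: 
  step 3. node 2  ⊔preds=[-5,1]  new=[-4,2]  old=[-3,-2]  +wl: 0
  step 4. node 3  ⊔preds=[-2,1]  new=[-3,2]  old=⊥  +wl: 1,2
  step 5. node 4  ⊔preds=[-5,2]  new=[-5,2]  old=⊥  +wl: 3
  step 6. node 5  ⊔preds=[-4,2]  new=[-5,1]  old=[-2,1]  +wl: 
  step 7. node 0  ⊔preds=[-5,2]  new=[-5,2]  old=[-5,1]  +wl: 4
  step 8. node 1  ⊔preds=[-5,2]  new=[-2,-1]  stable
  step 9. node 2  ⊔preds=[-5,2]  new=[-4,3]  old=[-4,2]  +wl: 0,5
  step 10. node 3  ⊔preds=[-5,2]  new=[-5,3]  old=[-3,2]  +wl: 1,2
  step 11. node 4  ⊔preds=[-5,3]  new=[-5,3]  old=[-5,2]  +wl: 3
  step 12. node 0  ⊔preds=[-5,3]  new=[-5,3]  old=[-5,2]  +wl: 4
  step 13. node 5  ⊔preds=[-5,3]  new=[-5,2]  old=[-5,1]  +wl: 0
  step 14. node 1  ⊔preds=[-5,3]  new=[-2,-1]  stable
  step 15. node 2  ⊔preds=[-5,3]  new=[-4,4]  old=[-4,3]  +wl: 5
  step 16. node 3  ⊔preds=[-5,3]  new=[-5,4]  old=[-5,3]  +wl: 1,2
  step 17. node 4  ⊔preds=[-5,4]  new=[-5,4]  old=[-5,3]  +wl: 3
  step 18. node 0  ⊔preds=[-5,4]  new=[-5,4]  old=[-5,3]  +wl: 4
  step 19. node 5  ⊔preds=[-5,4]  new=[-5,3]  old=[-5,2]  +wl: 0
  step 20. node 1  ⊔preds=[-5,4]  new=[-2,-1]  stable
  step 21. node 2  ⊔preds=[-5,4]  new=[-4,5]  old=[-4,4]  +wl: 5
  step 22. node 3  ⊔preds=[-5,4]  new=[-5,5]  old=[-5,4]  +wl: 1,2
  step 23. node 4  ⊔preds=[-5,5]  new=[-5,5]  old=[-5,4]  +wl: 3
  step 24. node 0  ⊔preds=[-5,5]  new=[-5,5]  old=[-5,4]  +wl: 4
  step 25. node 5  ⊔preds=[-5,5]  new=[-5,4]  old=[-5,3]  +wl: 0
  step 26. node 1  ⊔preds=[-5,5]  new=[-2,-1]  stable
  step 27. node 2  ⊔preds=[-5,5]  new=[-4,5]  stable
  step 28. node 3  ⊔preds=[-5,5]  new=[-5,5]  stable
  step 29. node 4  ⊔preds=[-5,5]  new=[-5,5]  stable
  step 30. node 0  ⊔preds=[-5,5]  new=[-5,5]  stable

Least fixpoint reached:
  node 0: [-5,5]
  node 1: [-2,-1]
  node 2: [-4,5]
  node 3: [-5,5]
  node 4: [-5,5]
  node 5: [-5,4]

[-5,4]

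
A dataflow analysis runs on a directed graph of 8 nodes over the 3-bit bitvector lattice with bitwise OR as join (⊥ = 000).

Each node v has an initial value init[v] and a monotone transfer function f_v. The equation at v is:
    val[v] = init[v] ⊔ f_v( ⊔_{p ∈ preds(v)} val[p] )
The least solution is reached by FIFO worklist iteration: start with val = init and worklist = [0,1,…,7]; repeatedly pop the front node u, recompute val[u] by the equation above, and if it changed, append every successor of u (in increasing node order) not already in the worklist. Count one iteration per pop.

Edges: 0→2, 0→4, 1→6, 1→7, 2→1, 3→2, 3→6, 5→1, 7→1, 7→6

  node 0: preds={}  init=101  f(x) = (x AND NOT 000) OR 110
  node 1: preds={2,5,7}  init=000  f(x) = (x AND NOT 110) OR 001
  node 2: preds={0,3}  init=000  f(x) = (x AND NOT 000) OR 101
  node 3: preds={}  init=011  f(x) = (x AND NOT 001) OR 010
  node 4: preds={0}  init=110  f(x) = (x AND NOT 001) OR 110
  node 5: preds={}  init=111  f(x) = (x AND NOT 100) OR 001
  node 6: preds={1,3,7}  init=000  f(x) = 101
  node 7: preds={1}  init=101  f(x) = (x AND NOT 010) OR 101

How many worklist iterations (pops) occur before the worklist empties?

9

Worklist (9 pops):
  #1 pop 0: in=000 → 111 (was 101); enqueue []
  #2 pop 1: in=111 → 001 (was 000); enqueue []
  #3 pop 2: in=111 → 111 (was 000); enqueue [1]
  #4 pop 3: in=000 → 011 (no change)
  #5 pop 4: in=111 → 110 (no change)
  #6 pop 5: in=000 → 111 (no change)
  #7 pop 6: in=111 → 101 (was 000); enqueue []
  #8 pop 7: in=001 → 101 (no change)
  #9 pop 1: in=111 → 001 (no change)

Fixpoint:
  val[0] = 111
  val[1] = 001
  val[2] = 111
  val[3] = 011
  val[4] = 110
  val[5] = 111
  val[6] = 101
  val[7] = 101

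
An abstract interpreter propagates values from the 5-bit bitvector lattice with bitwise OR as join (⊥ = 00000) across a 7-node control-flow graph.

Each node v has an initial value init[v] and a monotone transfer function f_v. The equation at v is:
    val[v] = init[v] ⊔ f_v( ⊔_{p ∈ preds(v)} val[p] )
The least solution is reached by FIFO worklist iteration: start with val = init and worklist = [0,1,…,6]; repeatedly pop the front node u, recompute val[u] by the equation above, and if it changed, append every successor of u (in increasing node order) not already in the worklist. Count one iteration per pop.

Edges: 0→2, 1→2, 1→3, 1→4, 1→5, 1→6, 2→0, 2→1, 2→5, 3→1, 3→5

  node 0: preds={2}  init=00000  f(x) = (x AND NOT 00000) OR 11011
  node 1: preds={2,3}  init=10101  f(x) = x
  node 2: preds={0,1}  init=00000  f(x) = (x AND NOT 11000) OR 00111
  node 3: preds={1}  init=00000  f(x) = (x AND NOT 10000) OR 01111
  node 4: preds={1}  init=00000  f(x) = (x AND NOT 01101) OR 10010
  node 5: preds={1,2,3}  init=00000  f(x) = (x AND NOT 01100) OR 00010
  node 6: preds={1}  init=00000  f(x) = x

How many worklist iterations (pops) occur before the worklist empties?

Iteration log — 14 steps:
  step 1. node 0  ⊔preds=00000  new=11011  old=00000  +wl: 
  step 2. node 1  ⊔preds=00000  new=10101  stable
  step 3. node 2  ⊔preds=11111  new=00111  old=00000  +wl: 0,1
  step 4. node 3  ⊔preds=10101  new=01111  old=00000  +wl: 
  step 5. node 4  ⊔preds=10101  new=10010  old=00000  +wl: 
  step 6. node 5  ⊔preds=11111  new=10011  old=00000  +wl: 
  step 7. node 6  ⊔preds=10101  new=10101  old=00000  +wl: 
  step 8. node 0  ⊔preds=00111  new=11111  old=11011  +wl: 2
  step 9. node 1  ⊔preds=01111  new=11111  old=10101  +wl: 3,4,5,6
  step 10. node 2  ⊔preds=11111  new=00111  stable
  step 11. node 3  ⊔preds=11111  new=01111  stable
  step 12. node 4  ⊔preds=11111  new=10010  stable
  step 13. node 5  ⊔preds=11111  new=10011  stable
  step 14. node 6  ⊔preds=11111  new=11111  old=10101  +wl: 

Least fixpoint reached:
  node 0: 11111
  node 1: 11111
  node 2: 00111
  node 3: 01111
  node 4: 10010
  node 5: 10011
  node 6: 11111

14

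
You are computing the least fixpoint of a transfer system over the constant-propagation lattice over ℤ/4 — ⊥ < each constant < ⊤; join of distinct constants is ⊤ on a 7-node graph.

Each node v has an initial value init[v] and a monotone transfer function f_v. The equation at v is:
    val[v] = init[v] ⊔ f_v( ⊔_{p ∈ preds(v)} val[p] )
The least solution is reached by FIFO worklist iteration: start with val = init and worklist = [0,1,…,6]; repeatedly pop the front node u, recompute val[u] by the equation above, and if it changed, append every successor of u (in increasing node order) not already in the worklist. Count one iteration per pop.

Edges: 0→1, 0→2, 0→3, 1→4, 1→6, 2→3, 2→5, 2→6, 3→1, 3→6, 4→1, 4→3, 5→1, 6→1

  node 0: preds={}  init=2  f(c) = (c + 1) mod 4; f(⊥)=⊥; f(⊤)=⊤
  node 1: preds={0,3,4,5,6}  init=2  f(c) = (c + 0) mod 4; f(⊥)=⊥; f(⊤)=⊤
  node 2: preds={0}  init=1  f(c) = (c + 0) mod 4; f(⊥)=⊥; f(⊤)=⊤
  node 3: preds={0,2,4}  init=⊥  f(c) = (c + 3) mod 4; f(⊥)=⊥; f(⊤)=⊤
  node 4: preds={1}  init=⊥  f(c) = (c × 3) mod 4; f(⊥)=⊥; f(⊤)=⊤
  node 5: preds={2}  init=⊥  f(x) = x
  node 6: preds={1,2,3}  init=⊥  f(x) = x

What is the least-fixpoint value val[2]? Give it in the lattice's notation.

⊤

Trace (13 dequeues):
  [1] u=0 | in ⊥ | out 2 | ==
  [2] u=1 | in 2 | out 2 | ==
  [3] u=2 | in 2 | out ⊤ | prev 1 | push {}
  [4] u=3 | in ⊤ | out ⊤ | prev ⊥ | push {1}
  [5] u=4 | in 2 | out 2 | prev ⊥ | push {3}
  [6] u=5 | in ⊤ | out ⊤ | prev ⊥ | push {}
  [7] u=6 | in ⊤ | out ⊤ | prev ⊥ | push {}
  [8] u=1 | in ⊤ | out ⊤ | prev 2 | push {4,6}
  [9] u=3 | in ⊤ | out ⊤ | ==
  [10] u=4 | in ⊤ | out ⊤ | prev 2 | push {1,3}
  [11] u=6 | in ⊤ | out ⊤ | ==
  [12] u=1 | in ⊤ | out ⊤ | ==
  [13] u=3 | in ⊤ | out ⊤ | ==

Converged values:
  [0] 2
  [1] ⊤
  [2] ⊤
  [3] ⊤
  [4] ⊤
  [5] ⊤
  [6] ⊤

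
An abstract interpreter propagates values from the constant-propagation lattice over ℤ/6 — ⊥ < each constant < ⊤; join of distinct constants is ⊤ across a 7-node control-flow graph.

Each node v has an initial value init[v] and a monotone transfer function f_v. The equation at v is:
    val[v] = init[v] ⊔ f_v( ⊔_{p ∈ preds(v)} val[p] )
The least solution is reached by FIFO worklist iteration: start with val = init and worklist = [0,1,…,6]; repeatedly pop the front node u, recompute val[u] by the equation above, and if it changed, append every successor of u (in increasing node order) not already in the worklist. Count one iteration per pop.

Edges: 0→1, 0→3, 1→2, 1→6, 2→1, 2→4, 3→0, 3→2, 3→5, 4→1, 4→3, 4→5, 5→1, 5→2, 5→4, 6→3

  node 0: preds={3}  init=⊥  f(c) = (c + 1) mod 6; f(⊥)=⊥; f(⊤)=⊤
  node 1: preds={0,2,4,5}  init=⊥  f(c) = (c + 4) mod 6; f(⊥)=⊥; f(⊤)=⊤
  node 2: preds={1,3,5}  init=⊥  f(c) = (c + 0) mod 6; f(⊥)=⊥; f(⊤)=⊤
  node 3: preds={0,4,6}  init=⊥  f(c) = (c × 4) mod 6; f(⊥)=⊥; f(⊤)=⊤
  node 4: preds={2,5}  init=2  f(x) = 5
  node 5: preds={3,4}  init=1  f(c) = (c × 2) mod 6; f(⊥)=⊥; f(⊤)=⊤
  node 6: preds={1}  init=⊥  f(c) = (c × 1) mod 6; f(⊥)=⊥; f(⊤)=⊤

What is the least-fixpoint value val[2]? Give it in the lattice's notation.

Iteration log — 18 steps:
  step 1. node 0  ⊔preds=⊥  new=⊥  stable
  step 2. node 1  ⊔preds=⊤  new=⊤  old=⊥  +wl: 
  step 3. node 2  ⊔preds=⊤  new=⊤  old=⊥  +wl: 1
  step 4. node 3  ⊔preds=2  new=2  old=⊥  +wl: 0,2
  step 5. node 4  ⊔preds=⊤  new=⊤  old=2  +wl: 3
  step 6. node 5  ⊔preds=⊤  new=⊤  old=1  +wl: 4
  step 7. node 6  ⊔preds=⊤  new=⊤  old=⊥  +wl: 
  step 8. node 1  ⊔preds=⊤  new=⊤  stable
  step 9. node 0  ⊔preds=2  new=3  old=⊥  +wl: 1
  step 10. node 2  ⊔preds=⊤  new=⊤  stable
  step 11. node 3  ⊔preds=⊤  new=⊤  old=2  +wl: 0,2,5
  step 12. node 4  ⊔preds=⊤  new=⊤  stable
  step 13. node 1  ⊔preds=⊤  new=⊤  stable
  step 14. node 0  ⊔preds=⊤  new=⊤  old=3  +wl: 1,3
  step 15. node 2  ⊔preds=⊤  new=⊤  stable
  step 16. node 5  ⊔preds=⊤  new=⊤  stable
  step 17. node 1  ⊔preds=⊤  new=⊤  stable
  step 18. node 3  ⊔preds=⊤  new=⊤  stable

Least fixpoint reached:
  node 0: ⊤
  node 1: ⊤
  node 2: ⊤
  node 3: ⊤
  node 4: ⊤
  node 5: ⊤
  node 6: ⊤

⊤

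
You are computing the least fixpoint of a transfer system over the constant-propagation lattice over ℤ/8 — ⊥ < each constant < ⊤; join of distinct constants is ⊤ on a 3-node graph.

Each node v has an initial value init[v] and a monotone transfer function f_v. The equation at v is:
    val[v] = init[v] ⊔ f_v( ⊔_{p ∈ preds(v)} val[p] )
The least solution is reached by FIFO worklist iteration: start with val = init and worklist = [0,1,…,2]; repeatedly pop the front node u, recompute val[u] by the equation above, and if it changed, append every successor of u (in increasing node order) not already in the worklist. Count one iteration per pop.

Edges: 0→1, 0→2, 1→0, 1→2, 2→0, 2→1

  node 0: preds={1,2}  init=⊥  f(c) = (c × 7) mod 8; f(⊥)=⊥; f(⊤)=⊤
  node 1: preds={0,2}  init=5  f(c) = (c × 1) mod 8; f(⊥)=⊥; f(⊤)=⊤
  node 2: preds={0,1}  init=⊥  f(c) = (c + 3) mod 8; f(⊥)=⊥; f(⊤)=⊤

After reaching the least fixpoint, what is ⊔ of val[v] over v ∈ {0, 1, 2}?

⊤

Worklist (6 pops):
  #1 pop 0: in=5 → 3 (was ⊥); enqueue []
  #2 pop 1: in=3 → ⊤ (was 5); enqueue [0]
  #3 pop 2: in=⊤ → ⊤ (was ⊥); enqueue [1]
  #4 pop 0: in=⊤ → ⊤ (was 3); enqueue [2]
  #5 pop 1: in=⊤ → ⊤ (no change)
  #6 pop 2: in=⊤ → ⊤ (no change)

Fixpoint:
  val[0] = ⊤
  val[1] = ⊤
  val[2] = ⊤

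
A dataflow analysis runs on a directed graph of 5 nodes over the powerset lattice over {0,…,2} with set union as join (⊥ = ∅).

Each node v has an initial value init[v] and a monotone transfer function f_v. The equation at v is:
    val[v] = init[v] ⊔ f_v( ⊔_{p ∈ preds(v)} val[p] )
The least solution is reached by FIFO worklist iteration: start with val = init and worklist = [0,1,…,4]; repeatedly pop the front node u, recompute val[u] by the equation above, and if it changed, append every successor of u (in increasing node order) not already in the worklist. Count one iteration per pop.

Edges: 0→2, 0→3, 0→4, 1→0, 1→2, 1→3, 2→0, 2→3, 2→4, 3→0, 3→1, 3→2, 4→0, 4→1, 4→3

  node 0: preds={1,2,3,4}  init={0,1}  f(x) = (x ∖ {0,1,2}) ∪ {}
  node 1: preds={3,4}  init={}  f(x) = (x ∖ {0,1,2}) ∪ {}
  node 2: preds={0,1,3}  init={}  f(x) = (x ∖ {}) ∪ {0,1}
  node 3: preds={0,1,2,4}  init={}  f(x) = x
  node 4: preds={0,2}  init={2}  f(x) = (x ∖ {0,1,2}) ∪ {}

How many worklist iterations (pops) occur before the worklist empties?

11

Iteration log — 11 steps:
  step 1. node 0  ⊔preds={2}  new={0,1}  stable
  step 2. node 1  ⊔preds={2}  new={}  stable
  step 3. node 2  ⊔preds={0,1}  new={0,1}  old={}  +wl: 0
  step 4. node 3  ⊔preds={0,1,2}  new={0,1,2}  old={}  +wl: 1,2
  step 5. node 4  ⊔preds={0,1}  new={2}  stable
  step 6. node 0  ⊔preds={0,1,2}  new={0,1}  stable
  step 7. node 1  ⊔preds={0,1,2}  new={}  stable
  step 8. node 2  ⊔preds={0,1,2}  new={0,1,2}  old={0,1}  +wl: 0,3,4
  step 9. node 0  ⊔preds={0,1,2}  new={0,1}  stable
  step 10. node 3  ⊔preds={0,1,2}  new={0,1,2}  stable
  step 11. node 4  ⊔preds={0,1,2}  new={2}  stable

Least fixpoint reached:
  node 0: {0,1}
  node 1: {}
  node 2: {0,1,2}
  node 3: {0,1,2}
  node 4: {2}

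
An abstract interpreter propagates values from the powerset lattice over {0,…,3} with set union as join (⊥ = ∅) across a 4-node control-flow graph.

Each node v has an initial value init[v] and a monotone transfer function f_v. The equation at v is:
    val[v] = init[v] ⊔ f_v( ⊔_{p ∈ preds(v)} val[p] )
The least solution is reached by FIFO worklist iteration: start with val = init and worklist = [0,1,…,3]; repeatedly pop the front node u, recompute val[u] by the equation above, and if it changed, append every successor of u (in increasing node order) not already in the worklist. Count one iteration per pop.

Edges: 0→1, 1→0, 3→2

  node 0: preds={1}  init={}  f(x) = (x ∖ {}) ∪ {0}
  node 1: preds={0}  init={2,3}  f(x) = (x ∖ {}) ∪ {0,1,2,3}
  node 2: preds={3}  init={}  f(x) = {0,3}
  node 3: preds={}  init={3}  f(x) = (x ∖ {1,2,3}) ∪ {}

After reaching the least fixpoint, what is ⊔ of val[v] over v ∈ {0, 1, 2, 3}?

Iteration log — 6 steps:
  step 1. node 0  ⊔preds={2,3}  new={0,2,3}  old={}  +wl: 
  step 2. node 1  ⊔preds={0,2,3}  new={0,1,2,3}  old={2,3}  +wl: 0
  step 3. node 2  ⊔preds={3}  new={0,3}  old={}  +wl: 
  step 4. node 3  ⊔preds={}  new={3}  stable
  step 5. node 0  ⊔preds={0,1,2,3}  new={0,1,2,3}  old={0,2,3}  +wl: 1
  step 6. node 1  ⊔preds={0,1,2,3}  new={0,1,2,3}  stable

Least fixpoint reached:
  node 0: {0,1,2,3}
  node 1: {0,1,2,3}
  node 2: {0,3}
  node 3: {3}

{0,1,2,3}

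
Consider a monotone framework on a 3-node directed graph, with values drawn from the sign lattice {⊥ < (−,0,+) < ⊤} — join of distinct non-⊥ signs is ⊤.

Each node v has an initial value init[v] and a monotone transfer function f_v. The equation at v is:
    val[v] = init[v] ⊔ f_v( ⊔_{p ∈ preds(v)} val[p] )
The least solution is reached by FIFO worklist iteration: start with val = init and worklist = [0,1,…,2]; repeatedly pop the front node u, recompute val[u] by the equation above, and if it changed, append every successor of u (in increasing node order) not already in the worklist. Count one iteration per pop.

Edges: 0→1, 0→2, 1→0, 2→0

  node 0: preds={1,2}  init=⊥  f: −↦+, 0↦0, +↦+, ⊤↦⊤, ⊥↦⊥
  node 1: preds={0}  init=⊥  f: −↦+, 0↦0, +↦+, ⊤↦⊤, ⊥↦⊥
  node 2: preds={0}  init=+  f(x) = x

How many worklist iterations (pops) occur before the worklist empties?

Iteration log — 4 steps:
  step 1. node 0  ⊔preds=+  new=+  old=⊥  +wl: 
  step 2. node 1  ⊔preds=+  new=+  old=⊥  +wl: 0
  step 3. node 2  ⊔preds=+  new=+  stable
  step 4. node 0  ⊔preds=+  new=+  stable

Least fixpoint reached:
  node 0: +
  node 1: +
  node 2: +

4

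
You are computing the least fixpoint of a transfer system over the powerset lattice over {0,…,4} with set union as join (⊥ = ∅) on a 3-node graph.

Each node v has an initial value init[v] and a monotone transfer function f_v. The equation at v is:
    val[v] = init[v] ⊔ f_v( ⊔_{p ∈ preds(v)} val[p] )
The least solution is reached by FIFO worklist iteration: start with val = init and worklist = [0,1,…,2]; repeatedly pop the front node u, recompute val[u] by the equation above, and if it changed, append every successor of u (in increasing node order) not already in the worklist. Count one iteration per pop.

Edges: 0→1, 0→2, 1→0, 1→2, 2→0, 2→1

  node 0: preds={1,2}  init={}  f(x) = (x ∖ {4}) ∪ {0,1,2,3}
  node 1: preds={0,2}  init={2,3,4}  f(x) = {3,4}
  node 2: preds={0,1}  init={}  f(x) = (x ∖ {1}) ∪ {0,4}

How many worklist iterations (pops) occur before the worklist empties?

5

Iteration log — 5 steps:
  step 1. node 0  ⊔preds={2,3,4}  new={0,1,2,3}  old={}  +wl: 
  step 2. node 1  ⊔preds={0,1,2,3}  new={2,3,4}  stable
  step 3. node 2  ⊔preds={0,1,2,3,4}  new={0,2,3,4}  old={}  +wl: 0,1
  step 4. node 0  ⊔preds={0,2,3,4}  new={0,1,2,3}  stable
  step 5. node 1  ⊔preds={0,1,2,3,4}  new={2,3,4}  stable

Least fixpoint reached:
  node 0: {0,1,2,3}
  node 1: {2,3,4}
  node 2: {0,2,3,4}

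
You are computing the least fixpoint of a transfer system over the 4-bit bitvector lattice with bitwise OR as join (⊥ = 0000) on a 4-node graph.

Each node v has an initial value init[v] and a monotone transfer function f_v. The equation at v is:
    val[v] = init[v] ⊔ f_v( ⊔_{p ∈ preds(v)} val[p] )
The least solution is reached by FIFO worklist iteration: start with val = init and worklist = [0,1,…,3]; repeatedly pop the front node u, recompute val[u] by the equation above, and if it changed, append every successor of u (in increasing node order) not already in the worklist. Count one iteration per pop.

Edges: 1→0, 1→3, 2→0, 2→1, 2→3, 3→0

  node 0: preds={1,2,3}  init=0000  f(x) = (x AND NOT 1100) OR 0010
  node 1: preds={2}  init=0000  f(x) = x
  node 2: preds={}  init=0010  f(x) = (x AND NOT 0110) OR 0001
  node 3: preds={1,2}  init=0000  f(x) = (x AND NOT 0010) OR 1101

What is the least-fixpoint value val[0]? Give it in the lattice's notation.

0011

Iteration log — 8 steps:
  step 1. node 0  ⊔preds=0010  new=0010  old=0000  +wl: 
  step 2. node 1  ⊔preds=0010  new=0010  old=0000  +wl: 0
  step 3. node 2  ⊔preds=0000  new=0011  old=0010  +wl: 1
  step 4. node 3  ⊔preds=0011  new=1101  old=0000  +wl: 
  step 5. node 0  ⊔preds=1111  new=0011  old=0010  +wl: 
  step 6. node 1  ⊔preds=0011  new=0011  old=0010  +wl: 0,3
  step 7. node 0  ⊔preds=1111  new=0011  stable
  step 8. node 3  ⊔preds=0011  new=1101  stable

Least fixpoint reached:
  node 0: 0011
  node 1: 0011
  node 2: 0011
  node 3: 1101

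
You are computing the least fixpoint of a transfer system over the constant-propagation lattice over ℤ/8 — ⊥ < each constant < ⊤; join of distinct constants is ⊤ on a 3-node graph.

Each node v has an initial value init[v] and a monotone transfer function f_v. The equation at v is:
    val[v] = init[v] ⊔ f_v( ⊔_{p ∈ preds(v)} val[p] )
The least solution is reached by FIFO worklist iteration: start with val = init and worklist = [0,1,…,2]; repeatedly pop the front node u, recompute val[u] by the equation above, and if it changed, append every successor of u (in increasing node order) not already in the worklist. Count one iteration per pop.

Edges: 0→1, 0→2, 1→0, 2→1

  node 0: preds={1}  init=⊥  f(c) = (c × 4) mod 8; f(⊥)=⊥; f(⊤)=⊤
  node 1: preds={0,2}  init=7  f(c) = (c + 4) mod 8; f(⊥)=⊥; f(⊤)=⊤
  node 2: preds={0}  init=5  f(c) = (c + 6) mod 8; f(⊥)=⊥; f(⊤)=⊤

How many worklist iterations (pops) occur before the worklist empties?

6

Worklist (6 pops):
  #1 pop 0: in=7 → 4 (was ⊥); enqueue []
  #2 pop 1: in=⊤ → ⊤ (was 7); enqueue [0]
  #3 pop 2: in=4 → ⊤ (was 5); enqueue [1]
  #4 pop 0: in=⊤ → ⊤ (was 4); enqueue [2]
  #5 pop 1: in=⊤ → ⊤ (no change)
  #6 pop 2: in=⊤ → ⊤ (no change)

Fixpoint:
  val[0] = ⊤
  val[1] = ⊤
  val[2] = ⊤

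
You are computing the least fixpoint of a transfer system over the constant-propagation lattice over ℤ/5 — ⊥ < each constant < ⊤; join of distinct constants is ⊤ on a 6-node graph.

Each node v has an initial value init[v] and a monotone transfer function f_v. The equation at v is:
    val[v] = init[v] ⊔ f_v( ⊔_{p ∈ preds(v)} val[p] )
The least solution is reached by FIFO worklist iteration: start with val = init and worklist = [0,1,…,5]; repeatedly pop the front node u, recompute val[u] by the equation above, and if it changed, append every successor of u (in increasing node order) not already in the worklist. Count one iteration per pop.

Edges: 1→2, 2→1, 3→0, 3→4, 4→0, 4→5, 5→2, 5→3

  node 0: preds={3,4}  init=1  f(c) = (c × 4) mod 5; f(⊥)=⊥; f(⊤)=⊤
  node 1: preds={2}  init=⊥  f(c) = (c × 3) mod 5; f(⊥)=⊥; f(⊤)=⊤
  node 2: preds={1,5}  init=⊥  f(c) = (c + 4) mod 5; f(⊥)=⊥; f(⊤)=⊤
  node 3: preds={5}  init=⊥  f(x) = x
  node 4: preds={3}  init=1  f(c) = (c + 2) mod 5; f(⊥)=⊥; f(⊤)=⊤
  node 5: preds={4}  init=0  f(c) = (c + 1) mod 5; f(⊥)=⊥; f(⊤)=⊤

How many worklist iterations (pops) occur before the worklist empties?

Worklist (14 pops):
  #1 pop 0: in=1 → ⊤ (was 1); enqueue []
  #2 pop 1: in=⊥ → ⊥ (no change)
  #3 pop 2: in=0 → 4 (was ⊥); enqueue [1]
  #4 pop 3: in=0 → 0 (was ⊥); enqueue [0]
  #5 pop 4: in=0 → ⊤ (was 1); enqueue []
  #6 pop 5: in=⊤ → ⊤ (was 0); enqueue [2,3]
  #7 pop 1: in=4 → 2 (was ⊥); enqueue []
  #8 pop 0: in=⊤ → ⊤ (no change)
  #9 pop 2: in=⊤ → ⊤ (was 4); enqueue [1]
  #10 pop 3: in=⊤ → ⊤ (was 0); enqueue [0,4]
  #11 pop 1: in=⊤ → ⊤ (was 2); enqueue [2]
  #12 pop 0: in=⊤ → ⊤ (no change)
  #13 pop 4: in=⊤ → ⊤ (no change)
  #14 pop 2: in=⊤ → ⊤ (no change)

Fixpoint:
  val[0] = ⊤
  val[1] = ⊤
  val[2] = ⊤
  val[3] = ⊤
  val[4] = ⊤
  val[5] = ⊤

14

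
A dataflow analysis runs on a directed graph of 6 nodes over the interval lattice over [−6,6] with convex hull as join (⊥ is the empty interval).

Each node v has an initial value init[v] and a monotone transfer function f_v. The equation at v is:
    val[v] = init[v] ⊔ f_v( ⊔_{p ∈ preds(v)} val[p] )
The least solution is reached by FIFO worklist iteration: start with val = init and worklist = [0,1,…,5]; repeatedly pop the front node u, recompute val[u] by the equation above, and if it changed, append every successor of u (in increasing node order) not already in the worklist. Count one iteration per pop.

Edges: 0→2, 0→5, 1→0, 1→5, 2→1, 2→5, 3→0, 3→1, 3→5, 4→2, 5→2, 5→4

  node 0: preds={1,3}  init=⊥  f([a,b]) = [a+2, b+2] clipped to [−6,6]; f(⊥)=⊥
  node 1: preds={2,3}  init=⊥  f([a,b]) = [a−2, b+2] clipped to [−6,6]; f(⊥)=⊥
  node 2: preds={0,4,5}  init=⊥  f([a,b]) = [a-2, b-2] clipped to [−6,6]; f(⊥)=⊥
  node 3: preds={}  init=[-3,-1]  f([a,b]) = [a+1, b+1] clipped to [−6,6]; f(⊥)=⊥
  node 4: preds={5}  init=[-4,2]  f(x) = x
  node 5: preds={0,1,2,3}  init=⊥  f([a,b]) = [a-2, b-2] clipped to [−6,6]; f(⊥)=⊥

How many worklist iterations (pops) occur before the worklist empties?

33

Iteration log — 33 steps:
  step 1. node 0  ⊔preds=[-3,-1]  new=[-1,1]  old=⊥  +wl: 
  step 2. node 1  ⊔preds=[-3,-1]  new=[-5,1]  old=⊥  +wl: 0
  step 3. node 2  ⊔preds=[-4,2]  new=[-6,0]  old=⊥  +wl: 1
  step 4. node 3  ⊔preds=⊥  new=[-3,-1]  stable
  step 5. node 4  ⊔preds=⊥  new=[-4,2]  stable
  step 6. node 5  ⊔preds=[-6,1]  new=[-6,-1]  old=⊥  +wl: 2,4
  step 7. node 0  ⊔preds=[-5,1]  new=[-3,3]  old=[-1,1]  +wl: 5
  step 8. node 1  ⊔preds=[-6,0]  new=[-6,2]  old=[-5,1]  +wl: 0
  step 9. node 2  ⊔preds=[-6,3]  new=[-6,1]  old=[-6,0]  +wl: 1
  step 10. node 4  ⊔preds=[-6,-1]  new=[-6,2]  old=[-4,2]  +wl: 2
  step 11. node 5  ⊔preds=[-6,3]  new=[-6,1]  old=[-6,-1]  +wl: 4
  step 12. node 0  ⊔preds=[-6,2]  new=[-4,4]  old=[-3,3]  +wl: 5
  step 13. node 1  ⊔preds=[-6,1]  new=[-6,3]  old=[-6,2]  +wl: 0
  step 14. node 2  ⊔preds=[-6,4]  new=[-6,2]  old=[-6,1]  +wl: 1
  step 15. node 4  ⊔preds=[-6,1]  new=[-6,2]  stable
  step 16. node 5  ⊔preds=[-6,4]  new=[-6,2]  old=[-6,1]  +wl: 2,4
  step 17. node 0  ⊔preds=[-6,3]  new=[-4,5]  old=[-4,4]  +wl: 5
  step 18. node 1  ⊔preds=[-6,2]  new=[-6,4]  old=[-6,3]  +wl: 0
  step 19. node 2  ⊔preds=[-6,5]  new=[-6,3]  old=[-6,2]  +wl: 1
  step 20. node 4  ⊔preds=[-6,2]  new=[-6,2]  stable
  step 21. node 5  ⊔preds=[-6,5]  new=[-6,3]  old=[-6,2]  +wl: 2,4
  step 22. node 0  ⊔preds=[-6,4]  new=[-4,6]  old=[-4,5]  +wl: 5
  step 23. node 1  ⊔preds=[-6,3]  new=[-6,5]  old=[-6,4]  +wl: 0
  step 24. node 2  ⊔preds=[-6,6]  new=[-6,4]  old=[-6,3]  +wl: 1
  step 25. node 4  ⊔preds=[-6,3]  new=[-6,3]  old=[-6,2]  +wl: 2
  step 26. node 5  ⊔preds=[-6,6]  new=[-6,4]  old=[-6,3]  +wl: 4
  step 27. node 0  ⊔preds=[-6,5]  new=[-4,6]  stable
  step 28. node 1  ⊔preds=[-6,4]  new=[-6,6]  old=[-6,5]  +wl: 0,5
  step 29. node 2  ⊔preds=[-6,6]  new=[-6,4]  stable
  step 30. node 4  ⊔preds=[-6,4]  new=[-6,4]  old=[-6,3]  +wl: 2
  step 31. node 0  ⊔preds=[-6,6]  new=[-4,6]  stable
  step 32. node 5  ⊔preds=[-6,6]  new=[-6,4]  stable
  step 33. node 2  ⊔preds=[-6,6]  new=[-6,4]  stable

Least fixpoint reached:
  node 0: [-4,6]
  node 1: [-6,6]
  node 2: [-6,4]
  node 3: [-3,-1]
  node 4: [-6,4]
  node 5: [-6,4]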